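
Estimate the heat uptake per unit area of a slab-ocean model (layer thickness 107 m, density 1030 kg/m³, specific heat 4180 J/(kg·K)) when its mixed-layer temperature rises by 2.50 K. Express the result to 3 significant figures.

Areal heat capacity C = ρ c_p D = 1030 × 4180 × 107 = 4.61×10^8 J/(m²·K).
ΔQ = C ΔT = 4.61×10^8 × 2.50 = 1.15×10^9 J/m².

1.15×10^9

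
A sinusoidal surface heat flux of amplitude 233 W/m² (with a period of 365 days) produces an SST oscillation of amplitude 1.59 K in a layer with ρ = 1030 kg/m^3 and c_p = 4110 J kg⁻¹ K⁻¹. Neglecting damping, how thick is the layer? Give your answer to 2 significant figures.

ω = 2π / 3.15×10^7 s = 1.99×10^-7 s⁻¹.
Required C = F₀ / (A ω) = 233 / (1.59 × 1.99×10^-7) = 7.36×10^8 J/(m²·K).
D = C / (ρ c_p) = 7.36×10^8 / (1030 × 4110) = 174 m.

170 m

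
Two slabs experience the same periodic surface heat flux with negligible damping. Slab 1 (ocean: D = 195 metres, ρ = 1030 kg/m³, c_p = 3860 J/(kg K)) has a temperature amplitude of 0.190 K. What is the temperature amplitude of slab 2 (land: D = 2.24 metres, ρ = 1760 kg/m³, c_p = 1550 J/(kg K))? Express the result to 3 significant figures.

24.1 K

C_ocean = 7.75×10^8 J/(m²·K); C_land = 6.11×10^6 J/(m²·K).
A ∝ 1/C ⇒ A_land = A_ocean × C_ocean/C_land = 0.190 × 127 = 24.1 K.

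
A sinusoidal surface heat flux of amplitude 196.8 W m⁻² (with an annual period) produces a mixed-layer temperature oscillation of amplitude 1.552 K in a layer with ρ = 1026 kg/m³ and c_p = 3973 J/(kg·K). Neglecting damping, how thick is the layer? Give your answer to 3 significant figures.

ω = 2π / 3.15×10^7 s = 1.99×10^-7 s⁻¹.
Required C = F₀ / (A ω) = 196.8 / (1.552 × 1.99×10^-7) = 6.36×10^8 J/(m²·K).
D = C / (ρ c_p) = 6.36×10^8 / (1026 × 3973) = 156 m.

156 m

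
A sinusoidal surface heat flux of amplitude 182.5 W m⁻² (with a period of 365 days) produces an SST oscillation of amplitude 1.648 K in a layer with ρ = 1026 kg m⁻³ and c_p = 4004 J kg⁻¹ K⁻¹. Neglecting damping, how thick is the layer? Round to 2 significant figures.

ω = 2π / 3.15×10^7 s = 1.99×10^-7 s⁻¹.
Required C = F₀ / (A ω) = 182.5 / (1.648 × 1.99×10^-7) = 5.56×10^8 J/(m²·K).
D = C / (ρ c_p) = 5.56×10^8 / (1026 × 4004) = 135 m.

140 m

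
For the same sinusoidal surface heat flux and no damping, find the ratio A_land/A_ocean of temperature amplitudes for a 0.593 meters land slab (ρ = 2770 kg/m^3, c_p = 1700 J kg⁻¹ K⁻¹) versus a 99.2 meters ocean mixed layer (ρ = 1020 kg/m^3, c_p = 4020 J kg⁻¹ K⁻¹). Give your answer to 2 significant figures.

C_ocean = 1020 × 4020 × 99.2 = 4.07×10^8 J/(m²·K).
C_land = 2770 × 1700 × 0.593 = 2.79×10^6 J/(m²·K).
Undamped amplitude ∝ 1/C, so A_land/A_ocean = C_ocean/C_land = 146.

150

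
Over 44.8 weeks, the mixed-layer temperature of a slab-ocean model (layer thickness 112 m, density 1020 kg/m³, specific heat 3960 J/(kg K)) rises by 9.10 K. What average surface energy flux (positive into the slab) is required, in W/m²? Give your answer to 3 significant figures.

152

Areal heat capacity C = ρ c_p D = 1020 × 3960 × 112 = 4.52×10^8 J/(m^2 K).
Required heat per unit area: Q = C ΔT = 4.52×10^8 × 9.10 = 4.12×10^9 J/m².
Flux F = Q / Δt = 4.12×10^9 / 2.71×10^7 s = 152 W/m².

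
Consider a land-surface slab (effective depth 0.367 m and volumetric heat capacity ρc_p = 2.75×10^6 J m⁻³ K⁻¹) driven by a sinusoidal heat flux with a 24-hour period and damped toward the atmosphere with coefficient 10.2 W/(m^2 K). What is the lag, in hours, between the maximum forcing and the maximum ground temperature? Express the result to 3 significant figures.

5.47 hours

Areal heat capacity C = ρc_p × D = 2.75×10^6 × 0.367 = 1.01×10^6 J m⁻² K⁻¹.
ω = 2π / 86400 s = 7.27×10^-5 s⁻¹.
Phase lag φ = arctan(Cω/λ) = arctan(73.4/10.2) = 1.43 rad.
Time lag = φ / ω = 1.43 / 7.27×10^-5 = 19700 s = 5.47 hours.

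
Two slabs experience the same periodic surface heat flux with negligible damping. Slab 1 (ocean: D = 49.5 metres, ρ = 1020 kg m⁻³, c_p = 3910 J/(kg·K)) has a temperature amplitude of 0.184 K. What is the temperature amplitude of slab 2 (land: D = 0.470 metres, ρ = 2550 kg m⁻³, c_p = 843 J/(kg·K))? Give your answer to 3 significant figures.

36.0 K

C_ocean = 1.97×10^8 J/(m²·K); C_land = 1.01×10^6 J/(m²·K).
A ∝ 1/C ⇒ A_land = A_ocean × C_ocean/C_land = 0.184 × 195 = 36.0 K.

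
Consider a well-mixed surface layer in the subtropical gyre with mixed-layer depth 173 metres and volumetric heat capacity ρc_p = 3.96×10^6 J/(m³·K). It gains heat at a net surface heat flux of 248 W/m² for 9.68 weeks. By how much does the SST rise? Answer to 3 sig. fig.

Areal heat capacity C = ρc_p × D = 3.96×10^6 × 173 = 6.85×10^8 J/(m^2 K).
Net heat input Q = F Δt = 248 × (9.68 weeks × 6.048×10^5 s/week) = 1.45×10^9 J/m².
ΔT = Q / C = 1.45×10^9 / 6.85×10^8 = 2.12 K.

2.12 K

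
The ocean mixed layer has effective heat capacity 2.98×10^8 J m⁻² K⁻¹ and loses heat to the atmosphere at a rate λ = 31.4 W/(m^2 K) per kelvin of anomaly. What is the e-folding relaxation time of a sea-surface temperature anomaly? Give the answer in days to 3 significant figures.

110 days

Areal heat capacity C = 2.98×10^8 J m⁻² K⁻¹ (given).
Relaxation time τ = C / λ = 2.98×10^8 / 31.4 = 9.49×10^6 s.
In days: 9.49×10^6 s / (86400 s/day) = 110 days.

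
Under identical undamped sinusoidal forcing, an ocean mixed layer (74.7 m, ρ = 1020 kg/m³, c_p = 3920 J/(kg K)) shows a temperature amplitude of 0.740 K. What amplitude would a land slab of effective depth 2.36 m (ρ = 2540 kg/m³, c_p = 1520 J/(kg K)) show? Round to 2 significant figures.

C_ocean = 2.99×10^8 J/(m²·K); C_land = 9.11×10^6 J/(m²·K).
A ∝ 1/C ⇒ A_land = A_ocean × C_ocean/C_land = 0.740 × 32.8 = 24.3 K.

24 K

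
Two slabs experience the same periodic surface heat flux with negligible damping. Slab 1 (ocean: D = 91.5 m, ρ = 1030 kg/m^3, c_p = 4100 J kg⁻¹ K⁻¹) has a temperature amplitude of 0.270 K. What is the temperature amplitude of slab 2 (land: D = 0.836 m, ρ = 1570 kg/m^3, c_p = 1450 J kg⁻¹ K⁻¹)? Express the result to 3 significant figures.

C_ocean = 3.86×10^8 J/(m²·K); C_land = 1.90×10^6 J/(m²·K).
A ∝ 1/C ⇒ A_land = A_ocean × C_ocean/C_land = 0.270 × 203 = 54.8 K.

54.8 K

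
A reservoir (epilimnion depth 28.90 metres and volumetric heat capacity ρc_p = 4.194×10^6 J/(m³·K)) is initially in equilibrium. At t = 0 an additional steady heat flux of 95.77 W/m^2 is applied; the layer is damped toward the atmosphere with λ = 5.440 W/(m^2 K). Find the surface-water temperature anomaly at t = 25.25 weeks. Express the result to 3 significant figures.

Areal heat capacity C = ρc_p × D = 4.194×10^6 × 28.90 = 1.21×10^8 J/(m²·K).
τ = C / λ = 1.21×10^8 / 5.440 = 2.23×10^7 s.
Equilibrium anomaly ΔT_eq = F / λ = 95.77 / 5.440 = 17.6 K.
t = 25.25 weeks = 1.53×10^7 s, so t/τ = 0.685.
ΔT(t) = ΔT_eq (1 − e^(−t/τ)) = 17.6 × (1 − e^−0.685) = 8.73 K.

8.73 K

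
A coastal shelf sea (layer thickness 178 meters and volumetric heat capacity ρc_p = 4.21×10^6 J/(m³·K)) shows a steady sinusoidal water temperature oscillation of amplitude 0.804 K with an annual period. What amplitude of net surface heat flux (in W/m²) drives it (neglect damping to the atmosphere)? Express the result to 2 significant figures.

120

Areal heat capacity C = ρc_p × D = 4.21×10^6 × 178 = 7.49×10^8 J m⁻² K⁻¹.
ω = 2π / 3.15×10^7 s = 1.99×10^-7 s⁻¹.
Cω = 7.49×10^8 × 1.99×10^-7 = 149 W/(m²·K).
F₀ = A × Cω = 0.804 × 149 = 120 W/m².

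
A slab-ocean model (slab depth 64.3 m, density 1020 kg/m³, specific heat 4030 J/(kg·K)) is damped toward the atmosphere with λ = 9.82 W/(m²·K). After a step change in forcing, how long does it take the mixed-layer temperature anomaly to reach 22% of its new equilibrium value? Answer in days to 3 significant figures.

77.4 days

Areal heat capacity C = ρ c_p D = 1020 × 4030 × 64.3 = 2.64×10^8 J/(m²·K).
τ = C / λ = 2.64×10^8 / 9.82 = 2.69×10^7 s.
Fraction reached: 1 − e^(−t/τ) = 0.22 ⇒ t = −τ ln(1 − 0.22) = τ × 0.248.
t = 6.69×10^6 s = 77.4 days.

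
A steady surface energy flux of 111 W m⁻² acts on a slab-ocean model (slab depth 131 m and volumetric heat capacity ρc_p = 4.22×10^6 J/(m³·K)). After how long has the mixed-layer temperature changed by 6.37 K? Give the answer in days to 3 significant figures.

Areal heat capacity C = ρc_p × D = 4.22×10^6 × 131 = 5.53×10^8 J/(m^2 K).
Time required: Δt = C ΔT / F = 5.53×10^8 × 6.37 / 111 = 3.17×10^7 s.
In days: 3.17×10^7 s / (86400 s/day) = 367 days.

367 days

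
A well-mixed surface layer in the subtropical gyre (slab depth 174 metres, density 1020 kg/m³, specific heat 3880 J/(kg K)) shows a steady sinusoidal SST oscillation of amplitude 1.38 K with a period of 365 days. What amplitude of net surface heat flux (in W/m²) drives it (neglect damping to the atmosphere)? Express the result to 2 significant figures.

Areal heat capacity C = ρ c_p D = 1020 × 3880 × 174 = 6.89×10^8 J/(m^2 K).
ω = 2π / 3.15×10^7 s = 1.99×10^-7 s⁻¹.
Cω = 6.89×10^8 × 1.99×10^-7 = 137 W/(m²·K).
F₀ = A × Cω = 1.38 × 137 = 189 W/m².

190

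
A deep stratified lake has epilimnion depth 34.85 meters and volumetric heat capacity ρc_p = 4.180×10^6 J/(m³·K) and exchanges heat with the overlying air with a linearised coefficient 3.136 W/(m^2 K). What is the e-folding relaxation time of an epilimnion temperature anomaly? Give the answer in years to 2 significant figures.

Areal heat capacity C = ρc_p × D = 4.180×10^6 × 34.85 = 1.46×10^8 J/(m^2 K).
Relaxation time τ = C / λ = 1.46×10^8 / 3.136 = 4.65×10^7 s.
In years: 4.65×10^7 s / (3.156×10^7 s/year) = 1.47 years.

1.5 years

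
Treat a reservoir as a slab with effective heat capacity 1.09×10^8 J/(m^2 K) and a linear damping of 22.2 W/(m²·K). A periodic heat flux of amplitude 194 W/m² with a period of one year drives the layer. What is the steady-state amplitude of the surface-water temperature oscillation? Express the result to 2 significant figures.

Areal heat capacity C = 1.09×10^8 J/(m^2 K) (given).
Angular frequency ω = 2π / T = 2π / 3.15×10^7 s = 1.99×10^-7 s⁻¹.
√((Cω)² + λ²) = √((21.7)² + 22.2²) = 31.1 W/(m²·K).
Amplitude A = F₀ / √((Cω)²+λ²) = 194 / 31.1 = 6.25 K.

6.2 K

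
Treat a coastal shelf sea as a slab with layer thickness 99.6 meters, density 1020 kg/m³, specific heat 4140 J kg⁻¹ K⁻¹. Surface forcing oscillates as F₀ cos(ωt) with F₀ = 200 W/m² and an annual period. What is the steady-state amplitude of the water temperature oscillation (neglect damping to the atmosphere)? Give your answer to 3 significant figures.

Areal heat capacity C = ρ c_p D = 1020 × 4140 × 99.6 = 4.21×10^8 J/(m^2 K).
Angular frequency ω = 2π / T = 2π / 3.15×10^7 s = 1.99×10^-7 s⁻¹.
Cω = 4.21×10^8 × 1.99×10^-7 = 83.8 W/(m²·K).
Amplitude A = F₀ / (Cω) = 200 / 83.8 = 2.39 K.

2.39 K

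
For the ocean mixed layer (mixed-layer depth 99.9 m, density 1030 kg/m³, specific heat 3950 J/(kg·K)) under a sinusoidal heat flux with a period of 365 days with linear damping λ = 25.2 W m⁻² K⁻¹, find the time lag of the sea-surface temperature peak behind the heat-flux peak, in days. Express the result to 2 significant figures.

Areal heat capacity C = ρ c_p D = 1030 × 3950 × 99.9 = 4.06×10^8 J/(m^2 K).
ω = 2π / 3.15×10^7 s = 1.99×10^-7 s⁻¹.
Phase lag φ = arctan(Cω/λ) = arctan(81.0/25.2) = 1.27 rad.
Time lag = φ / ω = 1.27 / 1.99×10^-7 = 6.37×10^6 s = 73.7 days.

74 days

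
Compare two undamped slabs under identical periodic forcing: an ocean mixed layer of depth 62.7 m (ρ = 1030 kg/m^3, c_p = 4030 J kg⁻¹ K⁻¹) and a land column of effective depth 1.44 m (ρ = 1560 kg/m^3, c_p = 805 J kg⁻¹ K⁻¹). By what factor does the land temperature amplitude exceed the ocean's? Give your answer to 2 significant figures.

140

C_ocean = 1030 × 4030 × 62.7 = 2.60×10^8 J/(m²·K).
C_land = 1560 × 805 × 1.44 = 1.81×10^6 J/(m²·K).
Undamped amplitude ∝ 1/C, so A_land/A_ocean = C_ocean/C_land = 144.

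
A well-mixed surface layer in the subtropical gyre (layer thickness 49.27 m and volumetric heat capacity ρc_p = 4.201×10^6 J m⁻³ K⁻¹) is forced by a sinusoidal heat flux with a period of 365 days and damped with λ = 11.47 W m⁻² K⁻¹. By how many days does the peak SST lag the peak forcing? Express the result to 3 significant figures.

Areal heat capacity C = ρc_p × D = 4.201×10^6 × 49.27 = 2.07×10^8 J/(m^2 K).
ω = 2π / 3.15×10^7 s = 1.99×10^-7 s⁻¹.
Phase lag φ = arctan(Cω/λ) = arctan(41.2/11.47) = 1.30 rad.
Time lag = φ / ω = 1.30 / 1.99×10^-7 = 6.52×10^6 s = 75.5 days.

75.5 days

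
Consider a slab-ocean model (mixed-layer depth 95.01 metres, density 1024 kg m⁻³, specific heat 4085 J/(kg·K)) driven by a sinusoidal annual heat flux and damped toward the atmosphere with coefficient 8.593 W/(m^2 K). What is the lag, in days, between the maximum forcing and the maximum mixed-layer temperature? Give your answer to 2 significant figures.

Areal heat capacity C = ρ c_p D = 1024 × 4085 × 95.01 = 3.97×10^8 J/(m²·K).
ω = 2π / 3.15×10^7 s = 1.99×10^-7 s⁻¹.
Phase lag φ = arctan(Cω/λ) = arctan(79.2/8.593) = 1.46 rad.
Time lag = φ / ω = 1.46 / 1.99×10^-7 = 7.34×10^6 s = 85.0 days.

85 days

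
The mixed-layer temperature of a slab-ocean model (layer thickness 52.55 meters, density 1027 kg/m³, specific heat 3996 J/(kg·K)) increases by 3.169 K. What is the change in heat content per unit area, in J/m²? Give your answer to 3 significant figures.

Areal heat capacity C = ρ c_p D = 1027 × 3996 × 52.55 = 2.16×10^8 J/(m^2 K).
ΔQ = C ΔT = 2.16×10^8 × 3.169 = 6.83×10^8 J/m².

6.83×10^8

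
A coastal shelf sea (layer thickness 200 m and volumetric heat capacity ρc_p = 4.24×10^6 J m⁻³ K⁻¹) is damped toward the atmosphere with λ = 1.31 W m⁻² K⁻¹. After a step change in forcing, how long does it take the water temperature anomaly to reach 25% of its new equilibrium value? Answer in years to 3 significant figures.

5.90 years

Areal heat capacity C = ρc_p × D = 4.24×10^6 × 200 = 8.48×10^8 J/(m²·K).
τ = C / λ = 8.48×10^8 / 1.31 = 6.47×10^8 s.
Fraction reached: 1 − e^(−t/τ) = 0.25 ⇒ t = −τ ln(1 − 0.25) = τ × 0.288.
t = 1.86×10^8 s = 5.90 years.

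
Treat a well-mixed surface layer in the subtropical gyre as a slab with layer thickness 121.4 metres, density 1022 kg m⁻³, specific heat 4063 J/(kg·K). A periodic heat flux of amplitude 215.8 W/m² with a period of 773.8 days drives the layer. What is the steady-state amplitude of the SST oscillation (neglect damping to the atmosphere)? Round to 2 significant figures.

4.6 K

Areal heat capacity C = ρ c_p D = 1022 × 4063 × 121.4 = 5.04×10^8 J m⁻² K⁻¹.
Angular frequency ω = 2π / T = 2π / 6.69×10^7 s = 9.40×10^-8 s⁻¹.
Cω = 5.04×10^8 × 9.40×10^-8 = 47.4 W/(m²·K).
Amplitude A = F₀ / (Cω) = 215.8 / 47.4 = 4.56 K.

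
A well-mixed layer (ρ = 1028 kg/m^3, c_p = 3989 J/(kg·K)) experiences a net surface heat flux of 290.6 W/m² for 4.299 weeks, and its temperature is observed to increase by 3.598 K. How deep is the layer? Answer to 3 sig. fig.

51.2 m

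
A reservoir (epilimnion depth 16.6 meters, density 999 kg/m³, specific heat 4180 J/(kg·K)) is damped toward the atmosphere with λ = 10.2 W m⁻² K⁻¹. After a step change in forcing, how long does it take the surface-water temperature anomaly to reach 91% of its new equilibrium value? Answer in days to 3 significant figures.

Areal heat capacity C = ρ c_p D = 999 × 4180 × 16.6 = 6.93×10^7 J/(m²·K).
τ = C / λ = 6.93×10^7 / 10.2 = 6.80×10^6 s.
Fraction reached: 1 − e^(−t/τ) = 0.91 ⇒ t = −τ ln(1 − 0.91) = τ × 2.41.
t = 1.64×10^7 s = 189 days.

189 days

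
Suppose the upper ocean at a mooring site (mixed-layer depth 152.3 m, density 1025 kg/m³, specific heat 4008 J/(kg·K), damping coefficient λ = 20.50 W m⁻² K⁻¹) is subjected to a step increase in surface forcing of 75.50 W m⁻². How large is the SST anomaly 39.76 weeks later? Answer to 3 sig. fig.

2.01 K

Areal heat capacity C = ρ c_p D = 1025 × 4008 × 152.3 = 6.26×10^8 J/(m²·K).
τ = C / λ = 6.26×10^8 / 20.50 = 3.05×10^7 s.
Equilibrium anomaly ΔT_eq = F / λ = 75.50 / 20.50 = 3.68 K.
t = 39.76 weeks = 2.40×10^7 s, so t/τ = 0.788.
ΔT(t) = ΔT_eq (1 − e^(−t/τ)) = 3.68 × (1 − e^−0.788) = 2.01 K.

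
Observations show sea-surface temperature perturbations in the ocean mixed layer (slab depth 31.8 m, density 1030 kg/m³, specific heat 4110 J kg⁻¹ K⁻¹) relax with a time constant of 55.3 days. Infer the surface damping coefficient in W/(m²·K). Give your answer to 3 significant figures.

Areal heat capacity C = ρ c_p D = 1030 × 4110 × 31.8 = 1.35×10^8 J/(m²·K).
τ = 55.3 days = 4.78×10^6 s.
λ = C / τ = 1.35×10^8 / 4.78×10^6 = 28.2 W/(m²·K).

28.2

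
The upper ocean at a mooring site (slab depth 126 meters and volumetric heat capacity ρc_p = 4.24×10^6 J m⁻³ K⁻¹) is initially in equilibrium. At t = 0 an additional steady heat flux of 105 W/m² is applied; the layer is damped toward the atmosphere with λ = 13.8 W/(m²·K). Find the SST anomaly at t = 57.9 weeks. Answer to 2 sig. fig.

Areal heat capacity C = ρc_p × D = 4.24×10^6 × 126 = 5.34×10^8 J/(m^2 K).
τ = C / λ = 5.34×10^8 / 13.8 = 3.87×10^7 s.
Equilibrium anomaly ΔT_eq = F / λ = 105 / 13.8 = 7.61 K.
t = 57.9 weeks = 3.50×10^7 s, so t/τ = 0.905.
ΔT(t) = ΔT_eq (1 − e^(−t/τ)) = 7.61 × (1 − e^−0.905) = 4.53 K.

4.5 K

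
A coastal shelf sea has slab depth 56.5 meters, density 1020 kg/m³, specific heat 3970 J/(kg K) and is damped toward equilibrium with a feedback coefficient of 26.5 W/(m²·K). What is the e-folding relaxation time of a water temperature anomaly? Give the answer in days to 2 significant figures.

100 days

Areal heat capacity C = ρ c_p D = 1020 × 3970 × 56.5 = 2.29×10^8 J/(m^2 K).
Relaxation time τ = C / λ = 2.29×10^8 / 26.5 = 8.63×10^6 s.
In days: 8.63×10^6 s / (86400 s/day) = 99.9 days.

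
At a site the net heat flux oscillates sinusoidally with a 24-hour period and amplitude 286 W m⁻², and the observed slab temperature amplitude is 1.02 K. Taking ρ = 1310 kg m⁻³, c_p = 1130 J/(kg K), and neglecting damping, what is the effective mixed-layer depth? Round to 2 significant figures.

2.6 m

ω = 2π / 86400 s = 7.27×10^-5 s⁻¹.
Required C = F₀ / (A ω) = 286 / (1.02 × 7.27×10^-5) = 3.86×10^6 J/(m²·K).
D = C / (ρ c_p) = 3.86×10^6 / (1310 × 1130) = 2.60 m.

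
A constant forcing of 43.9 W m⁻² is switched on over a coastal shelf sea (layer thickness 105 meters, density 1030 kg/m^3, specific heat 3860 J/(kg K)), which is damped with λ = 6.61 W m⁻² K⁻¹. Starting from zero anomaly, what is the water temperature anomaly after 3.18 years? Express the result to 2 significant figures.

5.3 K

Areal heat capacity C = ρ c_p D = 1030 × 3860 × 105 = 4.17×10^8 J m⁻² K⁻¹.
τ = C / λ = 4.17×10^8 / 6.61 = 6.32×10^7 s.
Equilibrium anomaly ΔT_eq = F / λ = 43.9 / 6.61 = 6.64 K.
t = 3.18 years = 1.00×10^8 s, so t/τ = 1.59.
ΔT(t) = ΔT_eq (1 − e^(−t/τ)) = 6.64 × (1 − e^−1.59) = 5.29 K.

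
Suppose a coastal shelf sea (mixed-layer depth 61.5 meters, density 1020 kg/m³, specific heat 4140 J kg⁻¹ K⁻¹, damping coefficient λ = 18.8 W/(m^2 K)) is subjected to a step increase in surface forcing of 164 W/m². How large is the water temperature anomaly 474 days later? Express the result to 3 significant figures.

Areal heat capacity C = ρ c_p D = 1020 × 4140 × 61.5 = 2.60×10^8 J/(m^2 K).
τ = C / λ = 2.60×10^8 / 18.8 = 1.38×10^7 s.
Equilibrium anomaly ΔT_eq = F / λ = 164 / 18.8 = 8.72 K.
t = 474 days = 4.10×10^7 s, so t/τ = 2.96.
ΔT(t) = ΔT_eq (1 − e^(−t/τ)) = 8.72 × (1 − e^−2.96) = 8.27 K.

8.27 K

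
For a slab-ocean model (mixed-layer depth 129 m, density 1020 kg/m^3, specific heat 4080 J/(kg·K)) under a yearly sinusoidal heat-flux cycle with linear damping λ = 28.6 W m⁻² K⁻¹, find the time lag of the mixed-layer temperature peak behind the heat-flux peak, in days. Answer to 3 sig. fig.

Areal heat capacity C = ρ c_p D = 1020 × 4080 × 129 = 5.37×10^8 J/(m²·K).
ω = 2π / 3.15×10^7 s = 1.99×10^-7 s⁻¹.
Phase lag φ = arctan(Cω/λ) = arctan(107/28.6) = 1.31 rad.
Time lag = φ / ω = 1.31 / 1.99×10^-7 = 6.57×10^6 s = 76.1 days.

76.1 days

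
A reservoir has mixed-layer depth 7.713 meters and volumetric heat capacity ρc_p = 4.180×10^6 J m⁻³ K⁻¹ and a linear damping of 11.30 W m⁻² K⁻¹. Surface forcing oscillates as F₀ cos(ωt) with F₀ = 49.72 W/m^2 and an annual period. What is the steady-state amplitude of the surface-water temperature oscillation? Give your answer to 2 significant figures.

Areal heat capacity C = ρc_p × D = 4.180×10^6 × 7.713 = 3.22×10^7 J m⁻² K⁻¹.
Angular frequency ω = 2π / T = 2π / 3.15×10^7 s = 1.99×10^-7 s⁻¹.
√((Cω)² + λ²) = √((6.42)² + 11.30²) = 13.0 W/(m²·K).
Amplitude A = F₀ / √((Cω)²+λ²) = 49.72 / 13.0 = 3.83 K.

3.8 K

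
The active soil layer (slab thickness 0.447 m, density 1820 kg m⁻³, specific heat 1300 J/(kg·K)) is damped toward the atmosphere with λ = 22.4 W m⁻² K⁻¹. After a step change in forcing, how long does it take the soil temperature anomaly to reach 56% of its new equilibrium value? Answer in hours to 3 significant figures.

10.8 hours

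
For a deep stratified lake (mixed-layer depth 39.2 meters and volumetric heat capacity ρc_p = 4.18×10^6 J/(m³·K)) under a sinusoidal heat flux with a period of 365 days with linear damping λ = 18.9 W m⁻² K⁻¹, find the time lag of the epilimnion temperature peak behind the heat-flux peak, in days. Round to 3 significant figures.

60.8 days

Areal heat capacity C = ρc_p × D = 4.18×10^6 × 39.2 = 1.64×10^8 J/(m^2 K).
ω = 2π / 3.15×10^7 s = 1.99×10^-7 s⁻¹.
Phase lag φ = arctan(Cω/λ) = arctan(32.6/18.9) = 1.05 rad.
Time lag = φ / ω = 1.05 / 1.99×10^-7 = 5.25×10^6 s = 60.8 days.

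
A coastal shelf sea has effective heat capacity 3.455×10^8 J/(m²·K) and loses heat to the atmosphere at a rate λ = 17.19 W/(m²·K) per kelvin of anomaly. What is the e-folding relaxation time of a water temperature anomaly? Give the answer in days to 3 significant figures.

233 days

Areal heat capacity C = 3.455×10^8 J/(m²·K) (given).
Relaxation time τ = C / λ = 3.46×10^8 / 17.19 = 2.01×10^7 s.
In days: 2.01×10^7 s / (86400 s/day) = 233 days.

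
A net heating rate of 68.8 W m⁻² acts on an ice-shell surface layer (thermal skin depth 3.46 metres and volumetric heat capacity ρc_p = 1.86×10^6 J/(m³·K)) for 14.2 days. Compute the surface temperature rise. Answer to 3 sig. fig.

Areal heat capacity C = ρc_p × D = 1.86×10^6 × 3.46 = 6.44×10^6 J/(m²·K).
Net heat input Q = F Δt = 68.8 × (14.2 days × 86400 s/day) = 8.44×10^7 J/m².
ΔT = Q / C = 8.44×10^7 / 6.44×10^6 = 13.1 K.

13.1 K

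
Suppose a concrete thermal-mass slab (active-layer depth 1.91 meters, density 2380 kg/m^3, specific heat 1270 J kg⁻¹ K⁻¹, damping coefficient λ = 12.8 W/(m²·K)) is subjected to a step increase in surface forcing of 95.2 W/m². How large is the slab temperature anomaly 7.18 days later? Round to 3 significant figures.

5.56 K

Areal heat capacity C = ρ c_p D = 2380 × 1270 × 1.91 = 5.77×10^6 J m⁻² K⁻¹.
τ = C / λ = 5.77×10^6 / 12.8 = 4.51×10^5 s.
Equilibrium anomaly ΔT_eq = F / λ = 95.2 / 12.8 = 7.44 K.
t = 7.18 days = 6.20×10^5 s, so t/τ = 1.38.
ΔT(t) = ΔT_eq (1 − e^(−t/τ)) = 7.44 × (1 − e^−1.38) = 5.56 K.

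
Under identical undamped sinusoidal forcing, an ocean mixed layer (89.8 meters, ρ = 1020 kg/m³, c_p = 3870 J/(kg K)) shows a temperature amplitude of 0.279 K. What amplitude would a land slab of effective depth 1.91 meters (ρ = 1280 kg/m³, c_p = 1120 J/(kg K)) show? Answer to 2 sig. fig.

36 K

C_ocean = 3.54×10^8 J/(m²·K); C_land = 2.74×10^6 J/(m²·K).
A ∝ 1/C ⇒ A_land = A_ocean × C_ocean/C_land = 0.279 × 129 = 36.1 K.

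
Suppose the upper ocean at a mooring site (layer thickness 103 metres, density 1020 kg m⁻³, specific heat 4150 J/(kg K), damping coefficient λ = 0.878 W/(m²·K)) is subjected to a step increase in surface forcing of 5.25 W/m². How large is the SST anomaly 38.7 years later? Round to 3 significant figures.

Areal heat capacity C = ρ c_p D = 1020 × 4150 × 103 = 4.36×10^8 J/(m^2 K).
τ = C / λ = 4.36×10^8 / 0.878 = 4.97×10^8 s.
Equilibrium anomaly ΔT_eq = F / λ = 5.25 / 0.878 = 5.98 K.
t = 38.7 years = 1.22×10^9 s, so t/τ = 2.46.
ΔT(t) = ΔT_eq (1 − e^(−t/τ)) = 5.98 × (1 − e^−2.46) = 5.47 K.

5.47 K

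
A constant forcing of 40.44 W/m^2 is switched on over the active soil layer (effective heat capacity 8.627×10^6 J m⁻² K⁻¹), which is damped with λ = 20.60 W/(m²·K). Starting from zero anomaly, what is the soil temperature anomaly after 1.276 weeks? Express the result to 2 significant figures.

Areal heat capacity C = 8.627×10^6 J m⁻² K⁻¹ (given).
τ = C / λ = 8.63×10^6 / 20.60 = 4.19×10^5 s.
Equilibrium anomaly ΔT_eq = F / λ = 40.44 / 20.60 = 1.96 K.
t = 1.276 weeks = 7.72×10^5 s, so t/τ = 1.84.
ΔT(t) = ΔT_eq (1 − e^(−t/τ)) = 1.96 × (1 − e^−1.84) = 1.65 K.

1.7 K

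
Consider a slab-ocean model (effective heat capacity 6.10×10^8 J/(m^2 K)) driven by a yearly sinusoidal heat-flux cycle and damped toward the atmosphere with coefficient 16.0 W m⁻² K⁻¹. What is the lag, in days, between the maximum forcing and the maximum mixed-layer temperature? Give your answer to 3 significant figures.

83.6 days

Areal heat capacity C = 6.10×10^8 J/(m^2 K) (given).
ω = 2π / 3.15×10^7 s = 1.99×10^-7 s⁻¹.
Phase lag φ = arctan(Cω/λ) = arctan(122/16.0) = 1.44 rad.
Time lag = φ / ω = 1.44 / 1.99×10^-7 = 7.23×10^6 s = 83.6 days.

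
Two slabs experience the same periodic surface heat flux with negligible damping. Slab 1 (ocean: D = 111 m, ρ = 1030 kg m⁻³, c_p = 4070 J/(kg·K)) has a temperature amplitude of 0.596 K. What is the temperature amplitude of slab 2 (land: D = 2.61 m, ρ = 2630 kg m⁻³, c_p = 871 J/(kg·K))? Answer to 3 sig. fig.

46.4 K

C_ocean = 4.65×10^8 J/(m²·K); C_land = 5.98×10^6 J/(m²·K).
A ∝ 1/C ⇒ A_land = A_ocean × C_ocean/C_land = 0.596 × 77.8 = 46.4 K.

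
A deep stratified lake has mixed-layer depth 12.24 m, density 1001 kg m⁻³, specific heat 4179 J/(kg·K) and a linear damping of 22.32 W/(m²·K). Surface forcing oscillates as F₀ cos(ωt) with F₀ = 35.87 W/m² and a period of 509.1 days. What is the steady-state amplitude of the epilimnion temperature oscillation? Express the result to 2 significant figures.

1.5 K

Areal heat capacity C = ρ c_p D = 1001 × 4179 × 12.24 = 5.12×10^7 J/(m²·K).
Angular frequency ω = 2π / T = 2π / 4.40×10^7 s = 1.43×10^-7 s⁻¹.
√((Cω)² + λ²) = √((7.31)² + 22.32²) = 23.5 W/(m²·K).
Amplitude A = F₀ / √((Cω)²+λ²) = 35.87 / 23.5 = 1.53 K.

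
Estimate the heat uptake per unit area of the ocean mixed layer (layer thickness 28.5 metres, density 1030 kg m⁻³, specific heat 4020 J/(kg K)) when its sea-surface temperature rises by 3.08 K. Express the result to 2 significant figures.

Areal heat capacity C = ρ c_p D = 1030 × 4020 × 28.5 = 1.18×10^8 J/(m^2 K).
ΔQ = C ΔT = 1.18×10^8 × 3.08 = 3.63×10^8 J/m².

3.6×10^8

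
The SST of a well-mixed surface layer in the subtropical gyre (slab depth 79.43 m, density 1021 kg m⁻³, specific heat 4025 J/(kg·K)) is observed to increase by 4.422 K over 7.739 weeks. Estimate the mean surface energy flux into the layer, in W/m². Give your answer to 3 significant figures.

Areal heat capacity C = ρ c_p D = 1021 × 4025 × 79.43 = 3.26×10^8 J/(m²·K).
Required heat per unit area: Q = C ΔT = 3.26×10^8 × 4.422 = 1.44×10^9 J/m².
Flux F = Q / Δt = 1.44×10^9 / 4.68×10^6 s = 308 W/m².

308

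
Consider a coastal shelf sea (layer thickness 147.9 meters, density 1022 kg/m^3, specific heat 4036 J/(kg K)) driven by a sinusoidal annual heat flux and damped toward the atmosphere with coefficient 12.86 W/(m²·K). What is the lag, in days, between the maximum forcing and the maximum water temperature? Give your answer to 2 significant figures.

Areal heat capacity C = ρ c_p D = 1022 × 4036 × 147.9 = 6.10×10^8 J/(m²·K).
ω = 2π / 3.15×10^7 s = 1.99×10^-7 s⁻¹.
Phase lag φ = arctan(Cω/λ) = arctan(122/12.86) = 1.47 rad.
Time lag = φ / ω = 1.47 / 1.99×10^-7 = 7.35×10^6 s = 85.1 days.

85 days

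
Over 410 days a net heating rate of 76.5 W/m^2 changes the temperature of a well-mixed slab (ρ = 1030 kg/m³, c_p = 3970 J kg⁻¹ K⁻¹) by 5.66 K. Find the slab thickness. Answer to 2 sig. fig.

Heat input Q = F Δt = 76.5 × 3.54×10^7 s = 2.71×10^9 J/m².
Required areal heat capacity C = Q / ΔT = 4.79×10^8 J/(m²·K).
Depth D = C / (ρ c_p) = 4.79×10^8 / (1030 × 3970) = 117 m.

120 m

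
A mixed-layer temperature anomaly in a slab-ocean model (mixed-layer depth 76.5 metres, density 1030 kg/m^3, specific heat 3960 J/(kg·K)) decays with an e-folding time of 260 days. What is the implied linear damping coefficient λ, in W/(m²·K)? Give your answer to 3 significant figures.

13.9

Areal heat capacity C = ρ c_p D = 1030 × 3960 × 76.5 = 3.12×10^8 J m⁻² K⁻¹.
τ = 260 days = 2.25×10^7 s.
λ = C / τ = 3.12×10^8 / 2.25×10^7 = 13.9 W/(m²·K).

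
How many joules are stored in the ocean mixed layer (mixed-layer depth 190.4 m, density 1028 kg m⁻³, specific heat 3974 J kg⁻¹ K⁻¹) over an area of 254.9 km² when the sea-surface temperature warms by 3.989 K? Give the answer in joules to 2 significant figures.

7.9×10^17 J

Areal heat capacity C = ρ c_p D = 1028 × 3974 × 190.4 = 7.78×10^8 J/(m²·K).
Heat per unit area: q = C ΔT = 7.78×10^8 × 3.989 = 3.10×10^9 J/m².
Total heat: Q = q × A = 3.10×10^9 × (254.9 × 10⁶ m²) = 7.91×10^17 J.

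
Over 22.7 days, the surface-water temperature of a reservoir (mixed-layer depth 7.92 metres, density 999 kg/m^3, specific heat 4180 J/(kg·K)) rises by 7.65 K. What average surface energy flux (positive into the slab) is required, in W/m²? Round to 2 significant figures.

130

Areal heat capacity C = ρ c_p D = 999 × 4180 × 7.92 = 3.31×10^7 J m⁻² K⁻¹.
Required heat per unit area: Q = C ΔT = 3.31×10^7 × 7.65 = 2.53×10^8 J/m².
Flux F = Q / Δt = 2.53×10^8 / 1.96×10^6 s = 129 W/m².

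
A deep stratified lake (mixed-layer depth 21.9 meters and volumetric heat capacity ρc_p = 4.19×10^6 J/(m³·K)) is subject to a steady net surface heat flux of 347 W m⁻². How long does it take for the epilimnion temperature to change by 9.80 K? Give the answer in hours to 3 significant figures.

720 hours

Areal heat capacity C = ρc_p × D = 4.19×10^6 × 21.9 = 9.18×10^7 J/(m^2 K).
Time required: Δt = C ΔT / F = 9.18×10^7 × 9.80 / 347 = 2.59×10^6 s.
In hours: 2.59×10^6 s / (3600 s/hour) = 720 hours.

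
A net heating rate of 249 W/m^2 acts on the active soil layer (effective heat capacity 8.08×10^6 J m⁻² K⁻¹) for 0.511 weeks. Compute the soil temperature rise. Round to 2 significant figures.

Areal heat capacity C = 8.08×10^6 J m⁻² K⁻¹ (given).
Net heat input Q = F Δt = 249 × (0.511 weeks × 6.048×10^5 s/week) = 7.70×10^7 J/m².
ΔT = Q / C = 7.70×10^7 / 8.08×10^6 = 9.52 K.

9.5 K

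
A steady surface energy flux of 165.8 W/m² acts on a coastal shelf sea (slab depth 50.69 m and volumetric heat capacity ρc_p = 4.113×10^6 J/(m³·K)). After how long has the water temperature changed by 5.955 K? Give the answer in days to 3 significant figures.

Areal heat capacity C = ρc_p × D = 4.113×10^6 × 50.69 = 2.08×10^8 J/(m²·K).
Time required: Δt = C ΔT / F = 2.08×10^8 × 5.955 / 165.8 = 7.49×10^6 s.
In days: 7.49×10^6 s / (86400 s/day) = 86.7 days.

86.7 days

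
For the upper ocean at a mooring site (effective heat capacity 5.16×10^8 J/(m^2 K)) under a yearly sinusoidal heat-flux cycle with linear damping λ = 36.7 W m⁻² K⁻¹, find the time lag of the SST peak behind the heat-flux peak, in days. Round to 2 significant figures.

Areal heat capacity C = 5.16×10^8 J/(m^2 K) (given).
ω = 2π / 3.15×10^7 s = 1.99×10^-7 s⁻¹.
Phase lag φ = arctan(Cω/λ) = arctan(103/36.7) = 1.23 rad.
Time lag = φ / ω = 1.23 / 1.99×10^-7 = 6.16×10^6 s = 71.3 days.

71 days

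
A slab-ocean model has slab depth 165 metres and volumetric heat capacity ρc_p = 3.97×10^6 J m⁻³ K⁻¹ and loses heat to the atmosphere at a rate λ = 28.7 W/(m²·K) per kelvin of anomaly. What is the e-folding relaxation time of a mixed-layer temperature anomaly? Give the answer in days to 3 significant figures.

Areal heat capacity C = ρc_p × D = 3.97×10^6 × 165 = 6.55×10^8 J/(m^2 K).
Relaxation time τ = C / λ = 6.55×10^8 / 28.7 = 2.28×10^7 s.
In days: 2.28×10^7 s / (86400 s/day) = 264 days.

264 days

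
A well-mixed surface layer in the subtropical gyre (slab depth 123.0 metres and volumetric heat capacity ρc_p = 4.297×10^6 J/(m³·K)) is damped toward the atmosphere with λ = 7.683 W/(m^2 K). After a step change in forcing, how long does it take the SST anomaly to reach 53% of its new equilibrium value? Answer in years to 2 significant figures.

Areal heat capacity C = ρc_p × D = 4.297×10^6 × 123.0 = 5.29×10^8 J/(m²·K).
τ = C / λ = 5.29×10^8 / 7.683 = 6.88×10^7 s.
Fraction reached: 1 − e^(−t/τ) = 0.53 ⇒ t = −τ ln(1 − 0.53) = τ × 0.755.
t = 5.19×10^7 s = 1.65 years.

1.6 years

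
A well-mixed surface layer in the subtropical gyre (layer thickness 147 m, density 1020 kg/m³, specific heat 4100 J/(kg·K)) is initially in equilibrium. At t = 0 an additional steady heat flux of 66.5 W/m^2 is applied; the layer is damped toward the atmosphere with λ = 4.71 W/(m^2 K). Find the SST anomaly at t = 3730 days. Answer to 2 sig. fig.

13 K

Areal heat capacity C = ρ c_p D = 1020 × 4100 × 147 = 6.15×10^8 J/(m^2 K).
τ = C / λ = 6.15×10^8 / 4.71 = 1.31×10^8 s.
Equilibrium anomaly ΔT_eq = F / λ = 66.5 / 4.71 = 14.1 K.
t = 3730 days = 3.22×10^8 s, so t/τ = 2.47.
ΔT(t) = ΔT_eq (1 − e^(−t/τ)) = 14.1 × (1 − e^−2.47) = 12.9 K.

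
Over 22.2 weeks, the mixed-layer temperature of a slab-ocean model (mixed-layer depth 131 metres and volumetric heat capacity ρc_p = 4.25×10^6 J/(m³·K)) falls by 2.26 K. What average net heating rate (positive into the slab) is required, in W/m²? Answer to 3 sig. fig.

-93.7

Areal heat capacity C = ρc_p × D = 4.25×10^6 × 131 = 5.57×10^8 J/(m^2 K).
Required heat per unit area: Q = C ΔT = 5.57×10^8 × -2.26 = -1.26×10^9 J/m².
Flux F = Q / Δt = -1.26×10^9 / 1.34×10^7 s = -93.7 W/m².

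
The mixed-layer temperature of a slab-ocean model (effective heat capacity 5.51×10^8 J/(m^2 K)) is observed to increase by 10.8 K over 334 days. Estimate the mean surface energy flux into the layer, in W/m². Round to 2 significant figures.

210

Areal heat capacity C = 5.51×10^8 J/(m^2 K) (given).
Required heat per unit area: Q = C ΔT = 5.51×10^8 × 10.8 = 5.95×10^9 J/m².
Flux F = Q / Δt = 5.95×10^9 / 2.89×10^7 s = 206 W/m².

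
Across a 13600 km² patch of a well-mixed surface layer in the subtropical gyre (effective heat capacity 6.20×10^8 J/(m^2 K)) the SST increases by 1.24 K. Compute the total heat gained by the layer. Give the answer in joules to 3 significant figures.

1.05×10^19 J

Areal heat capacity C = 6.20×10^8 J/(m^2 K) (given).
Heat per unit area: q = C ΔT = 6.20×10^8 × 1.24 = 7.69×10^8 J/m².
Total heat: Q = q × A = 7.69×10^8 × (13600 × 10⁶ m²) = 1.05×10^19 J.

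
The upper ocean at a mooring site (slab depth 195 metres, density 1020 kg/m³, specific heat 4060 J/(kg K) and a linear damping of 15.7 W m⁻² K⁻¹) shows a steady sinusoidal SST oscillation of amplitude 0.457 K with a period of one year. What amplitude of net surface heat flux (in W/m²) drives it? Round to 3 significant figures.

Areal heat capacity C = ρ c_p D = 1020 × 4060 × 195 = 8.08×10^8 J/(m²·K).
ω = 2π / 3.15×10^7 s = 1.99×10^-7 s⁻¹.
√((Cω)² + λ²) = √((161)² + 15.7²) = 162 W/(m²·K).
F₀ = A × √((Cω)²+λ²) = 0.457 × 162 = 73.9 W/m².

73.9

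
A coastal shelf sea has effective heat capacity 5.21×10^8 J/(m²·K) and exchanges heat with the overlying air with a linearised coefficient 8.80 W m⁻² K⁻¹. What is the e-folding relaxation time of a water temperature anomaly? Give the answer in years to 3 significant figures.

1.88 years

Areal heat capacity C = 5.21×10^8 J/(m²·K) (given).
Relaxation time τ = C / λ = 5.21×10^8 / 8.80 = 5.92×10^7 s.
In years: 5.92×10^7 s / (3.156×10^7 s/year) = 1.88 years.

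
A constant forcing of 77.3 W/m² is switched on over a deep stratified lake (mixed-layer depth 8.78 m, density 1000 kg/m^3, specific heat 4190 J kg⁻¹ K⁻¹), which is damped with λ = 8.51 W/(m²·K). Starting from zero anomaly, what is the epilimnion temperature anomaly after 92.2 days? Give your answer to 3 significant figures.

7.64 K

Areal heat capacity C = ρ c_p D = 1000 × 4190 × 8.78 = 3.68×10^7 J/(m²·K).
τ = C / λ = 3.68×10^7 / 8.51 = 4.32×10^6 s.
Equilibrium anomaly ΔT_eq = F / λ = 77.3 / 8.51 = 9.08 K.
t = 92.2 days = 7.97×10^6 s, so t/τ = 1.84.
ΔT(t) = ΔT_eq (1 − e^(−t/τ)) = 9.08 × (1 − e^−1.84) = 7.64 K.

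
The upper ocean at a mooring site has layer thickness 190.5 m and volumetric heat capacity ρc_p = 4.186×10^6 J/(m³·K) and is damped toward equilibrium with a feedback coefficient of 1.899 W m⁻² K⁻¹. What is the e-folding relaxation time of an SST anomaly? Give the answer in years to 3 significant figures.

13.3 years

Areal heat capacity C = ρc_p × D = 4.186×10^6 × 190.5 = 7.97×10^8 J m⁻² K⁻¹.
Relaxation time τ = C / λ = 7.97×10^8 / 1.899 = 4.20×10^8 s.
In years: 4.20×10^8 s / (3.156×10^7 s/year) = 13.3 years.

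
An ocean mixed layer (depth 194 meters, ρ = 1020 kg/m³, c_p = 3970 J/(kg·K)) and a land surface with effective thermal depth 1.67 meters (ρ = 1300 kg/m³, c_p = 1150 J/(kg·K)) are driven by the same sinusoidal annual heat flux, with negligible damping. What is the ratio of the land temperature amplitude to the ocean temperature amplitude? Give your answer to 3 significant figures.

315

C_ocean = 1020 × 3970 × 194 = 7.86×10^8 J/(m²·K).
C_land = 1300 × 1150 × 1.67 = 2.50×10^6 J/(m²·K).
Undamped amplitude ∝ 1/C, so A_land/A_ocean = C_ocean/C_land = 315.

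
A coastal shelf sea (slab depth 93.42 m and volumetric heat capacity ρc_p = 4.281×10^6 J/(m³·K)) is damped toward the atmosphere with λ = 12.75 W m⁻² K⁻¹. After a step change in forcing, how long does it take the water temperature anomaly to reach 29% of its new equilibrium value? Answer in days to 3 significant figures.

Areal heat capacity C = ρc_p × D = 4.281×10^6 × 93.42 = 4.00×10^8 J/(m²·K).
τ = C / λ = 4.00×10^8 / 12.75 = 3.14×10^7 s.
Fraction reached: 1 − e^(−t/τ) = 0.29 ⇒ t = −τ ln(1 − 0.29) = τ × 0.342.
t = 1.07×10^7 s = 124 days.

124 days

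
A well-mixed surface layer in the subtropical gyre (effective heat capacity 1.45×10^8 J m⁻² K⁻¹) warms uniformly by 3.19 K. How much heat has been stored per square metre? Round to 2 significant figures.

Areal heat capacity C = 1.45×10^8 J m⁻² K⁻¹ (given).
ΔQ = C ΔT = 1.45×10^8 × 3.19 = 4.63×10^8 J/m².

4.6×10^8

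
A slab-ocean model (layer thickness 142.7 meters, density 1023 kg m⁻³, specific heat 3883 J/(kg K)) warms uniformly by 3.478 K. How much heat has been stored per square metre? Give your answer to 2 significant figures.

2.0×10^9

Areal heat capacity C = ρ c_p D = 1023 × 3883 × 142.7 = 5.67×10^8 J/(m²·K).
ΔQ = C ΔT = 5.67×10^8 × 3.478 = 1.97×10^9 J/m².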